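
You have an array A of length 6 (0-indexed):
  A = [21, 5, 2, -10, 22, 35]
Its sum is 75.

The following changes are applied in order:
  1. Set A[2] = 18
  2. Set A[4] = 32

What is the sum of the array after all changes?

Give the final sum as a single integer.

Answer: 101

Derivation:
Initial sum: 75
Change 1: A[2] 2 -> 18, delta = 16, sum = 91
Change 2: A[4] 22 -> 32, delta = 10, sum = 101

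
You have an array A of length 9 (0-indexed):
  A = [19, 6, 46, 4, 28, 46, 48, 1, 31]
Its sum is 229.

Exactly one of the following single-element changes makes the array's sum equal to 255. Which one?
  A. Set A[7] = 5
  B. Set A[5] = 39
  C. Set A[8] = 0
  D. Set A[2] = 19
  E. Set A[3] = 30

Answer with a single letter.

Answer: E

Derivation:
Option A: A[7] 1->5, delta=4, new_sum=229+(4)=233
Option B: A[5] 46->39, delta=-7, new_sum=229+(-7)=222
Option C: A[8] 31->0, delta=-31, new_sum=229+(-31)=198
Option D: A[2] 46->19, delta=-27, new_sum=229+(-27)=202
Option E: A[3] 4->30, delta=26, new_sum=229+(26)=255 <-- matches target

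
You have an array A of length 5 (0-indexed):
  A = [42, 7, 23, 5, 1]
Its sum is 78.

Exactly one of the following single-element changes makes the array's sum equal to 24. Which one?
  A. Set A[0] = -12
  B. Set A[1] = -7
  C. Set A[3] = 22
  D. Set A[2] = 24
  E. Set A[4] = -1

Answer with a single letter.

Option A: A[0] 42->-12, delta=-54, new_sum=78+(-54)=24 <-- matches target
Option B: A[1] 7->-7, delta=-14, new_sum=78+(-14)=64
Option C: A[3] 5->22, delta=17, new_sum=78+(17)=95
Option D: A[2] 23->24, delta=1, new_sum=78+(1)=79
Option E: A[4] 1->-1, delta=-2, new_sum=78+(-2)=76

Answer: A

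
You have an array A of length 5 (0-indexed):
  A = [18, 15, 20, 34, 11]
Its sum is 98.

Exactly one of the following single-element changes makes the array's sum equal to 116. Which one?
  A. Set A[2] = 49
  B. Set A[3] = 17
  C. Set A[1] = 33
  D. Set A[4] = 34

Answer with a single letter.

Answer: C

Derivation:
Option A: A[2] 20->49, delta=29, new_sum=98+(29)=127
Option B: A[3] 34->17, delta=-17, new_sum=98+(-17)=81
Option C: A[1] 15->33, delta=18, new_sum=98+(18)=116 <-- matches target
Option D: A[4] 11->34, delta=23, new_sum=98+(23)=121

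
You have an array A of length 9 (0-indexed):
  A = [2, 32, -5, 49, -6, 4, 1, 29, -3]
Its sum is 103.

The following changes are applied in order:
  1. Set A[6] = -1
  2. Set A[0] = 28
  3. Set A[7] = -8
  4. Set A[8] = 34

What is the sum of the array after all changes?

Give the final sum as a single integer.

Answer: 127

Derivation:
Initial sum: 103
Change 1: A[6] 1 -> -1, delta = -2, sum = 101
Change 2: A[0] 2 -> 28, delta = 26, sum = 127
Change 3: A[7] 29 -> -8, delta = -37, sum = 90
Change 4: A[8] -3 -> 34, delta = 37, sum = 127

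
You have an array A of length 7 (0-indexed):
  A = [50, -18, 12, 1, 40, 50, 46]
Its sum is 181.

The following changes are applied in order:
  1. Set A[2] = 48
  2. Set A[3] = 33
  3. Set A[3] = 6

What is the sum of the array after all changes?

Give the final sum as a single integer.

Initial sum: 181
Change 1: A[2] 12 -> 48, delta = 36, sum = 217
Change 2: A[3] 1 -> 33, delta = 32, sum = 249
Change 3: A[3] 33 -> 6, delta = -27, sum = 222

Answer: 222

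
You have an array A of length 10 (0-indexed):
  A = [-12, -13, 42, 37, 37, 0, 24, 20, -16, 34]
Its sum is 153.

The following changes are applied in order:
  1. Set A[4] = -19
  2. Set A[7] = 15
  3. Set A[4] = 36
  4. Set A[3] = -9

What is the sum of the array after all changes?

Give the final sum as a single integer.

Answer: 101

Derivation:
Initial sum: 153
Change 1: A[4] 37 -> -19, delta = -56, sum = 97
Change 2: A[7] 20 -> 15, delta = -5, sum = 92
Change 3: A[4] -19 -> 36, delta = 55, sum = 147
Change 4: A[3] 37 -> -9, delta = -46, sum = 101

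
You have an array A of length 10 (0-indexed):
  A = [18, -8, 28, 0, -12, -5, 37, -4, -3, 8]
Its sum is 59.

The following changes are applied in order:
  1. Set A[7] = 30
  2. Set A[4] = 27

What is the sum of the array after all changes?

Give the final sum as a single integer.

Initial sum: 59
Change 1: A[7] -4 -> 30, delta = 34, sum = 93
Change 2: A[4] -12 -> 27, delta = 39, sum = 132

Answer: 132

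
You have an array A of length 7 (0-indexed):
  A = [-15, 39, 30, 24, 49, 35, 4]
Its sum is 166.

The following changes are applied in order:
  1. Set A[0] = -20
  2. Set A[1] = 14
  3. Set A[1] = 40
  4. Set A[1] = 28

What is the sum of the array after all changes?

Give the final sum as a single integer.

Initial sum: 166
Change 1: A[0] -15 -> -20, delta = -5, sum = 161
Change 2: A[1] 39 -> 14, delta = -25, sum = 136
Change 3: A[1] 14 -> 40, delta = 26, sum = 162
Change 4: A[1] 40 -> 28, delta = -12, sum = 150

Answer: 150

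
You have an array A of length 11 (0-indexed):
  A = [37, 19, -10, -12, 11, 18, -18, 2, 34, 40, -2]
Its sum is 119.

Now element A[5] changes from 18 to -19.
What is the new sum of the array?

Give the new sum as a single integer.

Old value at index 5: 18
New value at index 5: -19
Delta = -19 - 18 = -37
New sum = old_sum + delta = 119 + (-37) = 82

Answer: 82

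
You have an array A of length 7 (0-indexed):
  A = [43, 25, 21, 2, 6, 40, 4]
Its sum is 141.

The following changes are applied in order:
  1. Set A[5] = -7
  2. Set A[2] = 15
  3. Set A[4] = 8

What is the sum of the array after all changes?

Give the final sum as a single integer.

Initial sum: 141
Change 1: A[5] 40 -> -7, delta = -47, sum = 94
Change 2: A[2] 21 -> 15, delta = -6, sum = 88
Change 3: A[4] 6 -> 8, delta = 2, sum = 90

Answer: 90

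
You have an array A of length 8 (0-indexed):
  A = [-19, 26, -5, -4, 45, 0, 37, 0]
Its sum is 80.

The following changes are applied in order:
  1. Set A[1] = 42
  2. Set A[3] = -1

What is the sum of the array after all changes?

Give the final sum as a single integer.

Initial sum: 80
Change 1: A[1] 26 -> 42, delta = 16, sum = 96
Change 2: A[3] -4 -> -1, delta = 3, sum = 99

Answer: 99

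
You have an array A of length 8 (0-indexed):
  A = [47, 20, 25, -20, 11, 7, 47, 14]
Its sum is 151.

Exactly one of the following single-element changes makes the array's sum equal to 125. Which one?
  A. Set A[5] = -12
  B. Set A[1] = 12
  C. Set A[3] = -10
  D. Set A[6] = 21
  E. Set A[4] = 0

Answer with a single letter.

Answer: D

Derivation:
Option A: A[5] 7->-12, delta=-19, new_sum=151+(-19)=132
Option B: A[1] 20->12, delta=-8, new_sum=151+(-8)=143
Option C: A[3] -20->-10, delta=10, new_sum=151+(10)=161
Option D: A[6] 47->21, delta=-26, new_sum=151+(-26)=125 <-- matches target
Option E: A[4] 11->0, delta=-11, new_sum=151+(-11)=140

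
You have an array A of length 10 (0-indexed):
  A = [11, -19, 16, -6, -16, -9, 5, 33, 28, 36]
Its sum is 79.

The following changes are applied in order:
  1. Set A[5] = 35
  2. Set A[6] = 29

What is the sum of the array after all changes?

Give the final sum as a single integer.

Answer: 147

Derivation:
Initial sum: 79
Change 1: A[5] -9 -> 35, delta = 44, sum = 123
Change 2: A[6] 5 -> 29, delta = 24, sum = 147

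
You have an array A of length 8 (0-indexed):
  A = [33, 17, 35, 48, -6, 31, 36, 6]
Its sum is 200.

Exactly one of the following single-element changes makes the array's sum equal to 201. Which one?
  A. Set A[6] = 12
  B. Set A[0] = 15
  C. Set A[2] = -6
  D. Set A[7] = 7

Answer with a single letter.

Answer: D

Derivation:
Option A: A[6] 36->12, delta=-24, new_sum=200+(-24)=176
Option B: A[0] 33->15, delta=-18, new_sum=200+(-18)=182
Option C: A[2] 35->-6, delta=-41, new_sum=200+(-41)=159
Option D: A[7] 6->7, delta=1, new_sum=200+(1)=201 <-- matches target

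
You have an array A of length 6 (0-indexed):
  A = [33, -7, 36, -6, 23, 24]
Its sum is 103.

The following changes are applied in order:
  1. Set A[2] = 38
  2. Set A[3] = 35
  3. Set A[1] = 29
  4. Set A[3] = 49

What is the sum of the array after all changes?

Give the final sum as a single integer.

Answer: 196

Derivation:
Initial sum: 103
Change 1: A[2] 36 -> 38, delta = 2, sum = 105
Change 2: A[3] -6 -> 35, delta = 41, sum = 146
Change 3: A[1] -7 -> 29, delta = 36, sum = 182
Change 4: A[3] 35 -> 49, delta = 14, sum = 196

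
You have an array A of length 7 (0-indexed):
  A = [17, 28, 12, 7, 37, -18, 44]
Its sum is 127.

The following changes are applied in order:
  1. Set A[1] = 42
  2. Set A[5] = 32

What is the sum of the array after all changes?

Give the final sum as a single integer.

Answer: 191

Derivation:
Initial sum: 127
Change 1: A[1] 28 -> 42, delta = 14, sum = 141
Change 2: A[5] -18 -> 32, delta = 50, sum = 191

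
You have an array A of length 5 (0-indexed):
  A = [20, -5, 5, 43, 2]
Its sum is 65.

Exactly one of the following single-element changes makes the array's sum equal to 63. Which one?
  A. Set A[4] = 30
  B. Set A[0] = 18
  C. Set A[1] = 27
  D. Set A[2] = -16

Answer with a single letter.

Option A: A[4] 2->30, delta=28, new_sum=65+(28)=93
Option B: A[0] 20->18, delta=-2, new_sum=65+(-2)=63 <-- matches target
Option C: A[1] -5->27, delta=32, new_sum=65+(32)=97
Option D: A[2] 5->-16, delta=-21, new_sum=65+(-21)=44

Answer: B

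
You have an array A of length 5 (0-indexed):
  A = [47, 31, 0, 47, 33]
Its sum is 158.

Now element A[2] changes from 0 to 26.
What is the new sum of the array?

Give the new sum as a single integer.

Old value at index 2: 0
New value at index 2: 26
Delta = 26 - 0 = 26
New sum = old_sum + delta = 158 + (26) = 184

Answer: 184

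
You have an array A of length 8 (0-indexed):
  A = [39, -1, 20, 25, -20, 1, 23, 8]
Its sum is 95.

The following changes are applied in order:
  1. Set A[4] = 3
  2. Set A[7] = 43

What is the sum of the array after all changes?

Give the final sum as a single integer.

Initial sum: 95
Change 1: A[4] -20 -> 3, delta = 23, sum = 118
Change 2: A[7] 8 -> 43, delta = 35, sum = 153

Answer: 153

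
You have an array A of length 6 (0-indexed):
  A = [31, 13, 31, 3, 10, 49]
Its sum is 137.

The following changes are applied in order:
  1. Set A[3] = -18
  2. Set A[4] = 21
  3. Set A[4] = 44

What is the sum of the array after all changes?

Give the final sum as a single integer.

Initial sum: 137
Change 1: A[3] 3 -> -18, delta = -21, sum = 116
Change 2: A[4] 10 -> 21, delta = 11, sum = 127
Change 3: A[4] 21 -> 44, delta = 23, sum = 150

Answer: 150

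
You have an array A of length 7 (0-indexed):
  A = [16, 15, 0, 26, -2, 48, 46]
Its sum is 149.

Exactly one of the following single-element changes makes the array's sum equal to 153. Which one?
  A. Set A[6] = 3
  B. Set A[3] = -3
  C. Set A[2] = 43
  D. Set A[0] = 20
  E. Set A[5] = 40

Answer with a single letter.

Answer: D

Derivation:
Option A: A[6] 46->3, delta=-43, new_sum=149+(-43)=106
Option B: A[3] 26->-3, delta=-29, new_sum=149+(-29)=120
Option C: A[2] 0->43, delta=43, new_sum=149+(43)=192
Option D: A[0] 16->20, delta=4, new_sum=149+(4)=153 <-- matches target
Option E: A[5] 48->40, delta=-8, new_sum=149+(-8)=141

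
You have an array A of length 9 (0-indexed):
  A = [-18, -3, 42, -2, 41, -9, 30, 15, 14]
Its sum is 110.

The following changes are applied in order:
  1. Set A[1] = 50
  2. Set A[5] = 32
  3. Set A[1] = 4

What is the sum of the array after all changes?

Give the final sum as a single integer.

Initial sum: 110
Change 1: A[1] -3 -> 50, delta = 53, sum = 163
Change 2: A[5] -9 -> 32, delta = 41, sum = 204
Change 3: A[1] 50 -> 4, delta = -46, sum = 158

Answer: 158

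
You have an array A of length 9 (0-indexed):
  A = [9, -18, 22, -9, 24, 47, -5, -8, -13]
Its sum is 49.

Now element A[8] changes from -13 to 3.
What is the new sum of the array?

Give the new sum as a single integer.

Old value at index 8: -13
New value at index 8: 3
Delta = 3 - -13 = 16
New sum = old_sum + delta = 49 + (16) = 65

Answer: 65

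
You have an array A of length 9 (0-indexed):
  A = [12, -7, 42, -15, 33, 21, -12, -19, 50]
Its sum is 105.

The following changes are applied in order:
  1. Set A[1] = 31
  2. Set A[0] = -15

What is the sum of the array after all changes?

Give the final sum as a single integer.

Initial sum: 105
Change 1: A[1] -7 -> 31, delta = 38, sum = 143
Change 2: A[0] 12 -> -15, delta = -27, sum = 116

Answer: 116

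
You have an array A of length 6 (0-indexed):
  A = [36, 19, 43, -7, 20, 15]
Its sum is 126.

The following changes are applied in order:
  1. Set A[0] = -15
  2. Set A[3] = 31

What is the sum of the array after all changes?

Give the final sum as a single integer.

Answer: 113

Derivation:
Initial sum: 126
Change 1: A[0] 36 -> -15, delta = -51, sum = 75
Change 2: A[3] -7 -> 31, delta = 38, sum = 113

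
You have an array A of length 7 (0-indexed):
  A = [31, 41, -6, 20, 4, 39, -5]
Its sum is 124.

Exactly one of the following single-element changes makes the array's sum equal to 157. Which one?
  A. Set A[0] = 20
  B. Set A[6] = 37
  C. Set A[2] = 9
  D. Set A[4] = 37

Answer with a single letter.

Answer: D

Derivation:
Option A: A[0] 31->20, delta=-11, new_sum=124+(-11)=113
Option B: A[6] -5->37, delta=42, new_sum=124+(42)=166
Option C: A[2] -6->9, delta=15, new_sum=124+(15)=139
Option D: A[4] 4->37, delta=33, new_sum=124+(33)=157 <-- matches target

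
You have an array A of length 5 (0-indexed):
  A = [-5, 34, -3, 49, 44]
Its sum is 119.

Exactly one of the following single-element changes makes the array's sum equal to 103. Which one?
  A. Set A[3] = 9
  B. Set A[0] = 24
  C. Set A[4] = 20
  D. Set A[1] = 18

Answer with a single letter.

Answer: D

Derivation:
Option A: A[3] 49->9, delta=-40, new_sum=119+(-40)=79
Option B: A[0] -5->24, delta=29, new_sum=119+(29)=148
Option C: A[4] 44->20, delta=-24, new_sum=119+(-24)=95
Option D: A[1] 34->18, delta=-16, new_sum=119+(-16)=103 <-- matches target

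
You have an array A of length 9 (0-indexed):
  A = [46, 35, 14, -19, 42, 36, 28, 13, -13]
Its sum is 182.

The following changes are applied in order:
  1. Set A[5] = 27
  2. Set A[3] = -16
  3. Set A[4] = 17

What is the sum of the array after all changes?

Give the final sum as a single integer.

Initial sum: 182
Change 1: A[5] 36 -> 27, delta = -9, sum = 173
Change 2: A[3] -19 -> -16, delta = 3, sum = 176
Change 3: A[4] 42 -> 17, delta = -25, sum = 151

Answer: 151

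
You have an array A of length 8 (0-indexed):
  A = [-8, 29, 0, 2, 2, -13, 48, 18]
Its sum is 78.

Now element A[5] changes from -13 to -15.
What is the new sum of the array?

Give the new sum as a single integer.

Answer: 76

Derivation:
Old value at index 5: -13
New value at index 5: -15
Delta = -15 - -13 = -2
New sum = old_sum + delta = 78 + (-2) = 76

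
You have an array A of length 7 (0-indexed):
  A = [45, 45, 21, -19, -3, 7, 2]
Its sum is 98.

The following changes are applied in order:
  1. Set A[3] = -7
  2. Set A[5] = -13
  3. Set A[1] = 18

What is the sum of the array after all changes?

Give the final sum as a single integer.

Initial sum: 98
Change 1: A[3] -19 -> -7, delta = 12, sum = 110
Change 2: A[5] 7 -> -13, delta = -20, sum = 90
Change 3: A[1] 45 -> 18, delta = -27, sum = 63

Answer: 63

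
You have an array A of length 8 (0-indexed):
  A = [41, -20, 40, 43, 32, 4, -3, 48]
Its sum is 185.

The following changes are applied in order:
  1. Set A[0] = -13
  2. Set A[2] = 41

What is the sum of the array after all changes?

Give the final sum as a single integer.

Initial sum: 185
Change 1: A[0] 41 -> -13, delta = -54, sum = 131
Change 2: A[2] 40 -> 41, delta = 1, sum = 132

Answer: 132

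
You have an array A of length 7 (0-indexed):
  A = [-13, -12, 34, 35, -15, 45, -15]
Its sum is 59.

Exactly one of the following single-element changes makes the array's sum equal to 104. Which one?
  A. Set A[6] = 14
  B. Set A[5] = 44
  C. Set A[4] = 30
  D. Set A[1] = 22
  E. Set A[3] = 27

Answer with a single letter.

Option A: A[6] -15->14, delta=29, new_sum=59+(29)=88
Option B: A[5] 45->44, delta=-1, new_sum=59+(-1)=58
Option C: A[4] -15->30, delta=45, new_sum=59+(45)=104 <-- matches target
Option D: A[1] -12->22, delta=34, new_sum=59+(34)=93
Option E: A[3] 35->27, delta=-8, new_sum=59+(-8)=51

Answer: C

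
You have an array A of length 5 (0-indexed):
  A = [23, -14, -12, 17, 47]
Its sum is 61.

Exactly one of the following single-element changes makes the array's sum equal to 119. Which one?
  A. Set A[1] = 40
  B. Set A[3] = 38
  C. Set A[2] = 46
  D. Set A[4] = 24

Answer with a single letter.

Option A: A[1] -14->40, delta=54, new_sum=61+(54)=115
Option B: A[3] 17->38, delta=21, new_sum=61+(21)=82
Option C: A[2] -12->46, delta=58, new_sum=61+(58)=119 <-- matches target
Option D: A[4] 47->24, delta=-23, new_sum=61+(-23)=38

Answer: C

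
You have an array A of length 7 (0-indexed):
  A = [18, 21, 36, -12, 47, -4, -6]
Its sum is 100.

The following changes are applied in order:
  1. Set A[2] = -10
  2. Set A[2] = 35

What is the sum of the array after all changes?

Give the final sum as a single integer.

Answer: 99

Derivation:
Initial sum: 100
Change 1: A[2] 36 -> -10, delta = -46, sum = 54
Change 2: A[2] -10 -> 35, delta = 45, sum = 99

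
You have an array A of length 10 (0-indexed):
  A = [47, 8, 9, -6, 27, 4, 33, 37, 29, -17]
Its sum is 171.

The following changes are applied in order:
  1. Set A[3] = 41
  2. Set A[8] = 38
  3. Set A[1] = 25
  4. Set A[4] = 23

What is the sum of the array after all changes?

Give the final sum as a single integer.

Answer: 240

Derivation:
Initial sum: 171
Change 1: A[3] -6 -> 41, delta = 47, sum = 218
Change 2: A[8] 29 -> 38, delta = 9, sum = 227
Change 3: A[1] 8 -> 25, delta = 17, sum = 244
Change 4: A[4] 27 -> 23, delta = -4, sum = 240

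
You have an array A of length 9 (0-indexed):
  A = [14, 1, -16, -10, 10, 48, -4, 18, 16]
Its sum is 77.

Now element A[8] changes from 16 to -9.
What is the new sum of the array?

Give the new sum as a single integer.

Answer: 52

Derivation:
Old value at index 8: 16
New value at index 8: -9
Delta = -9 - 16 = -25
New sum = old_sum + delta = 77 + (-25) = 52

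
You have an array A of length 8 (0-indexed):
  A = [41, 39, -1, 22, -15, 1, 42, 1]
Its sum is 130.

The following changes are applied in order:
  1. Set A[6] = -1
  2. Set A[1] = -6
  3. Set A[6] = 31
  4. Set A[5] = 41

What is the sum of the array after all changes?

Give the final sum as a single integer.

Answer: 114

Derivation:
Initial sum: 130
Change 1: A[6] 42 -> -1, delta = -43, sum = 87
Change 2: A[1] 39 -> -6, delta = -45, sum = 42
Change 3: A[6] -1 -> 31, delta = 32, sum = 74
Change 4: A[5] 1 -> 41, delta = 40, sum = 114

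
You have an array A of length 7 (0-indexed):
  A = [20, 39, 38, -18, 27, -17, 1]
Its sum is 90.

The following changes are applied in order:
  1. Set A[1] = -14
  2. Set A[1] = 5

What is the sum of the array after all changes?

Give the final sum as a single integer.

Answer: 56

Derivation:
Initial sum: 90
Change 1: A[1] 39 -> -14, delta = -53, sum = 37
Change 2: A[1] -14 -> 5, delta = 19, sum = 56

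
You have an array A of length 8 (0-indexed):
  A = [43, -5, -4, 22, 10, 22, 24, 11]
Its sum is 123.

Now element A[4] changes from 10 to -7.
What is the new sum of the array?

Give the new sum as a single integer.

Old value at index 4: 10
New value at index 4: -7
Delta = -7 - 10 = -17
New sum = old_sum + delta = 123 + (-17) = 106

Answer: 106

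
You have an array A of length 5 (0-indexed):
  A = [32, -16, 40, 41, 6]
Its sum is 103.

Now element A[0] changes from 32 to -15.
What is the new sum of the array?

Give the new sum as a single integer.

Answer: 56

Derivation:
Old value at index 0: 32
New value at index 0: -15
Delta = -15 - 32 = -47
New sum = old_sum + delta = 103 + (-47) = 56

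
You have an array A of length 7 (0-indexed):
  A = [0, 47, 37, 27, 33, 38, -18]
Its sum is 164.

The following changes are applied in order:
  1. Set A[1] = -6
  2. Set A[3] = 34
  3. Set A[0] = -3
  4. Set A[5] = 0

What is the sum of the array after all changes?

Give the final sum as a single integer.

Answer: 77

Derivation:
Initial sum: 164
Change 1: A[1] 47 -> -6, delta = -53, sum = 111
Change 2: A[3] 27 -> 34, delta = 7, sum = 118
Change 3: A[0] 0 -> -3, delta = -3, sum = 115
Change 4: A[5] 38 -> 0, delta = -38, sum = 77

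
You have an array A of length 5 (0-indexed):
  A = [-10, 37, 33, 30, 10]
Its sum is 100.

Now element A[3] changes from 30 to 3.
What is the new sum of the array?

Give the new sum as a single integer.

Old value at index 3: 30
New value at index 3: 3
Delta = 3 - 30 = -27
New sum = old_sum + delta = 100 + (-27) = 73

Answer: 73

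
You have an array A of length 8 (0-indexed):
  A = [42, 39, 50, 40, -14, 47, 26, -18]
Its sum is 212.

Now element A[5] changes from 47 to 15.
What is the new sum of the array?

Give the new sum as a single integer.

Answer: 180

Derivation:
Old value at index 5: 47
New value at index 5: 15
Delta = 15 - 47 = -32
New sum = old_sum + delta = 212 + (-32) = 180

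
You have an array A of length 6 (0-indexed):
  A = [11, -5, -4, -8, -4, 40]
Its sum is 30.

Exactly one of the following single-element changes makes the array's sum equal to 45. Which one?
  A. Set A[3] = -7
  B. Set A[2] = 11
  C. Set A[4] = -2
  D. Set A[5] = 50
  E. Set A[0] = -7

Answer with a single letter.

Option A: A[3] -8->-7, delta=1, new_sum=30+(1)=31
Option B: A[2] -4->11, delta=15, new_sum=30+(15)=45 <-- matches target
Option C: A[4] -4->-2, delta=2, new_sum=30+(2)=32
Option D: A[5] 40->50, delta=10, new_sum=30+(10)=40
Option E: A[0] 11->-7, delta=-18, new_sum=30+(-18)=12

Answer: B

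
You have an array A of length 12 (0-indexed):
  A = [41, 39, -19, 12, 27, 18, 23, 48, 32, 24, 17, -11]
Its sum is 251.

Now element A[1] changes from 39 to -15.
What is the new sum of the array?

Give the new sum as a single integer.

Answer: 197

Derivation:
Old value at index 1: 39
New value at index 1: -15
Delta = -15 - 39 = -54
New sum = old_sum + delta = 251 + (-54) = 197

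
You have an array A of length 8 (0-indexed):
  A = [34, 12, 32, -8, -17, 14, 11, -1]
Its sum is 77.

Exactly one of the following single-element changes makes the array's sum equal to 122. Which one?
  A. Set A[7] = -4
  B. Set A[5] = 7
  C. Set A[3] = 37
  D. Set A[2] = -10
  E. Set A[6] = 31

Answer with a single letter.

Option A: A[7] -1->-4, delta=-3, new_sum=77+(-3)=74
Option B: A[5] 14->7, delta=-7, new_sum=77+(-7)=70
Option C: A[3] -8->37, delta=45, new_sum=77+(45)=122 <-- matches target
Option D: A[2] 32->-10, delta=-42, new_sum=77+(-42)=35
Option E: A[6] 11->31, delta=20, new_sum=77+(20)=97

Answer: C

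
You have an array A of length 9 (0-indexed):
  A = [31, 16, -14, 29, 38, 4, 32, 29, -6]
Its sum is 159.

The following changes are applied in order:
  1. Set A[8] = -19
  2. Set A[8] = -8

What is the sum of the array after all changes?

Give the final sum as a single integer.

Answer: 157

Derivation:
Initial sum: 159
Change 1: A[8] -6 -> -19, delta = -13, sum = 146
Change 2: A[8] -19 -> -8, delta = 11, sum = 157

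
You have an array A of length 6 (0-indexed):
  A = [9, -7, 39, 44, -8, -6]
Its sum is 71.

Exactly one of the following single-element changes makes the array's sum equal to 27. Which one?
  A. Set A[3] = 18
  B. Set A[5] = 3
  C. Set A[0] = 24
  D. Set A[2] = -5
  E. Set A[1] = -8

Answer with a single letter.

Option A: A[3] 44->18, delta=-26, new_sum=71+(-26)=45
Option B: A[5] -6->3, delta=9, new_sum=71+(9)=80
Option C: A[0] 9->24, delta=15, new_sum=71+(15)=86
Option D: A[2] 39->-5, delta=-44, new_sum=71+(-44)=27 <-- matches target
Option E: A[1] -7->-8, delta=-1, new_sum=71+(-1)=70

Answer: D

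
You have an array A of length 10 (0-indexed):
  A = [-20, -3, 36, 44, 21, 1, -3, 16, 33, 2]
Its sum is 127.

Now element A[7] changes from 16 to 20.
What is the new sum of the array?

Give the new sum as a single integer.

Answer: 131

Derivation:
Old value at index 7: 16
New value at index 7: 20
Delta = 20 - 16 = 4
New sum = old_sum + delta = 127 + (4) = 131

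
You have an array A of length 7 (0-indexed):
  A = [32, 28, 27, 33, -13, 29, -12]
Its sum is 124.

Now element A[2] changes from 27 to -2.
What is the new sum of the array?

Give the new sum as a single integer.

Answer: 95

Derivation:
Old value at index 2: 27
New value at index 2: -2
Delta = -2 - 27 = -29
New sum = old_sum + delta = 124 + (-29) = 95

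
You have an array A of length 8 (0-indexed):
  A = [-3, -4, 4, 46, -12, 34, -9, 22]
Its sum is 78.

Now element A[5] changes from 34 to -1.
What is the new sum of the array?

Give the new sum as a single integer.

Old value at index 5: 34
New value at index 5: -1
Delta = -1 - 34 = -35
New sum = old_sum + delta = 78 + (-35) = 43

Answer: 43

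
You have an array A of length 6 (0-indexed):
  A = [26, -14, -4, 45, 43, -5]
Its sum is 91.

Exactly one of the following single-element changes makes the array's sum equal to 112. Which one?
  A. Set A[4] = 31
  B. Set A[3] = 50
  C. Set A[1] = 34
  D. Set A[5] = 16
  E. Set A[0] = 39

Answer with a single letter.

Answer: D

Derivation:
Option A: A[4] 43->31, delta=-12, new_sum=91+(-12)=79
Option B: A[3] 45->50, delta=5, new_sum=91+(5)=96
Option C: A[1] -14->34, delta=48, new_sum=91+(48)=139
Option D: A[5] -5->16, delta=21, new_sum=91+(21)=112 <-- matches target
Option E: A[0] 26->39, delta=13, new_sum=91+(13)=104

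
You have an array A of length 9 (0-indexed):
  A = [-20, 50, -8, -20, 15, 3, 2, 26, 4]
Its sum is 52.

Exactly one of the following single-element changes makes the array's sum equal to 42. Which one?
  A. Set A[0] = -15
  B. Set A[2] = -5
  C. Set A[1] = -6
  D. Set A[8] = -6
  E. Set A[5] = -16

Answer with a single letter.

Answer: D

Derivation:
Option A: A[0] -20->-15, delta=5, new_sum=52+(5)=57
Option B: A[2] -8->-5, delta=3, new_sum=52+(3)=55
Option C: A[1] 50->-6, delta=-56, new_sum=52+(-56)=-4
Option D: A[8] 4->-6, delta=-10, new_sum=52+(-10)=42 <-- matches target
Option E: A[5] 3->-16, delta=-19, new_sum=52+(-19)=33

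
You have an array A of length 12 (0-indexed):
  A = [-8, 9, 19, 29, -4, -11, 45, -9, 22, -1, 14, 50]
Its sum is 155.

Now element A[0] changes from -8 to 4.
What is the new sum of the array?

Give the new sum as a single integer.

Answer: 167

Derivation:
Old value at index 0: -8
New value at index 0: 4
Delta = 4 - -8 = 12
New sum = old_sum + delta = 155 + (12) = 167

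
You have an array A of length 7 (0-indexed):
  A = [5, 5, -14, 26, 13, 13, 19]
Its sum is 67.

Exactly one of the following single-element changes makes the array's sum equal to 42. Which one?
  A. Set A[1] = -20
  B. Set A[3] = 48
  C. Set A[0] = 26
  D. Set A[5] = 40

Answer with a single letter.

Option A: A[1] 5->-20, delta=-25, new_sum=67+(-25)=42 <-- matches target
Option B: A[3] 26->48, delta=22, new_sum=67+(22)=89
Option C: A[0] 5->26, delta=21, new_sum=67+(21)=88
Option D: A[5] 13->40, delta=27, new_sum=67+(27)=94

Answer: A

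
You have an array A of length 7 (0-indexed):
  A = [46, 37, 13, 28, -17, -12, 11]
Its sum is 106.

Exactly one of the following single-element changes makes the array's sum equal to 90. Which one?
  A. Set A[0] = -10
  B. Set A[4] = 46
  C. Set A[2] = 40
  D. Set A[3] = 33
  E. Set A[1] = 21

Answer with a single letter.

Option A: A[0] 46->-10, delta=-56, new_sum=106+(-56)=50
Option B: A[4] -17->46, delta=63, new_sum=106+(63)=169
Option C: A[2] 13->40, delta=27, new_sum=106+(27)=133
Option D: A[3] 28->33, delta=5, new_sum=106+(5)=111
Option E: A[1] 37->21, delta=-16, new_sum=106+(-16)=90 <-- matches target

Answer: E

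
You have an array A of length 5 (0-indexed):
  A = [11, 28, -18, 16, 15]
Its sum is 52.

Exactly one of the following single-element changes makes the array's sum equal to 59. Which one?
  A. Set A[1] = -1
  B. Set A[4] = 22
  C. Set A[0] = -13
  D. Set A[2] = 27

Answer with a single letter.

Option A: A[1] 28->-1, delta=-29, new_sum=52+(-29)=23
Option B: A[4] 15->22, delta=7, new_sum=52+(7)=59 <-- matches target
Option C: A[0] 11->-13, delta=-24, new_sum=52+(-24)=28
Option D: A[2] -18->27, delta=45, new_sum=52+(45)=97

Answer: B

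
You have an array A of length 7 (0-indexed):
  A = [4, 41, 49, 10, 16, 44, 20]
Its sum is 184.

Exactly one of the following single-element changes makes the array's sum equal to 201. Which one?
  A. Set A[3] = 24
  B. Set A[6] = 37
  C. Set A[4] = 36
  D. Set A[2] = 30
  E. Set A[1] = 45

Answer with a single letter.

Answer: B

Derivation:
Option A: A[3] 10->24, delta=14, new_sum=184+(14)=198
Option B: A[6] 20->37, delta=17, new_sum=184+(17)=201 <-- matches target
Option C: A[4] 16->36, delta=20, new_sum=184+(20)=204
Option D: A[2] 49->30, delta=-19, new_sum=184+(-19)=165
Option E: A[1] 41->45, delta=4, new_sum=184+(4)=188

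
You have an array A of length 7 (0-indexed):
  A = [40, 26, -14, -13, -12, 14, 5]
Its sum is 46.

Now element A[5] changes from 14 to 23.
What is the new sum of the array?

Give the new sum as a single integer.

Answer: 55

Derivation:
Old value at index 5: 14
New value at index 5: 23
Delta = 23 - 14 = 9
New sum = old_sum + delta = 46 + (9) = 55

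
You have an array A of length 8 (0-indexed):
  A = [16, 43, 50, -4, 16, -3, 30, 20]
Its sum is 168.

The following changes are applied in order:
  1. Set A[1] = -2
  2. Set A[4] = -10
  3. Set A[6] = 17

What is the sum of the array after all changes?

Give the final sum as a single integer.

Initial sum: 168
Change 1: A[1] 43 -> -2, delta = -45, sum = 123
Change 2: A[4] 16 -> -10, delta = -26, sum = 97
Change 3: A[6] 30 -> 17, delta = -13, sum = 84

Answer: 84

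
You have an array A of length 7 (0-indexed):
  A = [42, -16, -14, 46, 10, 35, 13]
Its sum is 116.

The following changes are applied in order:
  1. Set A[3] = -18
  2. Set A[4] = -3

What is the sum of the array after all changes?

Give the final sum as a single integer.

Initial sum: 116
Change 1: A[3] 46 -> -18, delta = -64, sum = 52
Change 2: A[4] 10 -> -3, delta = -13, sum = 39

Answer: 39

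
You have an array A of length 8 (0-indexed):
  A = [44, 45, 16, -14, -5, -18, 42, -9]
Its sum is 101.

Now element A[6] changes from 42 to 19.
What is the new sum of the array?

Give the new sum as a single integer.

Answer: 78

Derivation:
Old value at index 6: 42
New value at index 6: 19
Delta = 19 - 42 = -23
New sum = old_sum + delta = 101 + (-23) = 78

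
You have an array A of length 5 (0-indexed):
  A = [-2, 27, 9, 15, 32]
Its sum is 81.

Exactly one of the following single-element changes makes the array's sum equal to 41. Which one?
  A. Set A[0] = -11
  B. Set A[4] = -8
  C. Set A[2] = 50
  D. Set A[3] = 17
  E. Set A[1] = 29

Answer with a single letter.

Option A: A[0] -2->-11, delta=-9, new_sum=81+(-9)=72
Option B: A[4] 32->-8, delta=-40, new_sum=81+(-40)=41 <-- matches target
Option C: A[2] 9->50, delta=41, new_sum=81+(41)=122
Option D: A[3] 15->17, delta=2, new_sum=81+(2)=83
Option E: A[1] 27->29, delta=2, new_sum=81+(2)=83

Answer: B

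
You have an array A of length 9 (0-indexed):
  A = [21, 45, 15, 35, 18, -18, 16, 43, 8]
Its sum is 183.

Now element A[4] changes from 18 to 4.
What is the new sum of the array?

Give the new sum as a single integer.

Old value at index 4: 18
New value at index 4: 4
Delta = 4 - 18 = -14
New sum = old_sum + delta = 183 + (-14) = 169

Answer: 169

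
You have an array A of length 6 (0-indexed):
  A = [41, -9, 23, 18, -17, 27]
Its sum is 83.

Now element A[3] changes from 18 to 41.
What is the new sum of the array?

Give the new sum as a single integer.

Old value at index 3: 18
New value at index 3: 41
Delta = 41 - 18 = 23
New sum = old_sum + delta = 83 + (23) = 106

Answer: 106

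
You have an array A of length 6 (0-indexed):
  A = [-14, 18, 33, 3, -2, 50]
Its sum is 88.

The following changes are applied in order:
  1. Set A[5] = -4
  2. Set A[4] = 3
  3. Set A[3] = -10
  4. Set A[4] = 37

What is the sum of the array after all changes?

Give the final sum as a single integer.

Answer: 60

Derivation:
Initial sum: 88
Change 1: A[5] 50 -> -4, delta = -54, sum = 34
Change 2: A[4] -2 -> 3, delta = 5, sum = 39
Change 3: A[3] 3 -> -10, delta = -13, sum = 26
Change 4: A[4] 3 -> 37, delta = 34, sum = 60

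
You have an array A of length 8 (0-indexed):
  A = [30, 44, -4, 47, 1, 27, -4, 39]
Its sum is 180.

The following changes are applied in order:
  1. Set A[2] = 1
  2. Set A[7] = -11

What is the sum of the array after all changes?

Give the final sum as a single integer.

Initial sum: 180
Change 1: A[2] -4 -> 1, delta = 5, sum = 185
Change 2: A[7] 39 -> -11, delta = -50, sum = 135

Answer: 135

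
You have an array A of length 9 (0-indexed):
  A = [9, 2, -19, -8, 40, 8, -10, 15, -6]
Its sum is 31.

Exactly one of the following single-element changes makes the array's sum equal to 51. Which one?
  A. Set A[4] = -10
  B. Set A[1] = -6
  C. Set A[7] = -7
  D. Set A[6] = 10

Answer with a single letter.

Option A: A[4] 40->-10, delta=-50, new_sum=31+(-50)=-19
Option B: A[1] 2->-6, delta=-8, new_sum=31+(-8)=23
Option C: A[7] 15->-7, delta=-22, new_sum=31+(-22)=9
Option D: A[6] -10->10, delta=20, new_sum=31+(20)=51 <-- matches target

Answer: D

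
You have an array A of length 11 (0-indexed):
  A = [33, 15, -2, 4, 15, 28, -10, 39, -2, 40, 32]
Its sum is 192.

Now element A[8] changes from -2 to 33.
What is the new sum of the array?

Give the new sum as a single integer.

Old value at index 8: -2
New value at index 8: 33
Delta = 33 - -2 = 35
New sum = old_sum + delta = 192 + (35) = 227

Answer: 227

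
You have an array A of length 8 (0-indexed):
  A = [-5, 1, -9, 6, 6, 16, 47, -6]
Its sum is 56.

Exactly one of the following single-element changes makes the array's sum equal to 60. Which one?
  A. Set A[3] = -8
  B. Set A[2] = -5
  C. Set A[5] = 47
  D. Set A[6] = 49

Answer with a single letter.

Option A: A[3] 6->-8, delta=-14, new_sum=56+(-14)=42
Option B: A[2] -9->-5, delta=4, new_sum=56+(4)=60 <-- matches target
Option C: A[5] 16->47, delta=31, new_sum=56+(31)=87
Option D: A[6] 47->49, delta=2, new_sum=56+(2)=58

Answer: B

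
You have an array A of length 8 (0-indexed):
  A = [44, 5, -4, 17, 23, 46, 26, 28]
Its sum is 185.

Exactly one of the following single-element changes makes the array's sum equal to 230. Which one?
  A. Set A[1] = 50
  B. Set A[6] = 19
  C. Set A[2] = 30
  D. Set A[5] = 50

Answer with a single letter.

Answer: A

Derivation:
Option A: A[1] 5->50, delta=45, new_sum=185+(45)=230 <-- matches target
Option B: A[6] 26->19, delta=-7, new_sum=185+(-7)=178
Option C: A[2] -4->30, delta=34, new_sum=185+(34)=219
Option D: A[5] 46->50, delta=4, new_sum=185+(4)=189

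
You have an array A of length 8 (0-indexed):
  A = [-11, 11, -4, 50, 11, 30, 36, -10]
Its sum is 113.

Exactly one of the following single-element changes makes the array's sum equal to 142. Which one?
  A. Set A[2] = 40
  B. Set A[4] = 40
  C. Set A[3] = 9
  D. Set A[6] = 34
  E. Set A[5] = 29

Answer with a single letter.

Option A: A[2] -4->40, delta=44, new_sum=113+(44)=157
Option B: A[4] 11->40, delta=29, new_sum=113+(29)=142 <-- matches target
Option C: A[3] 50->9, delta=-41, new_sum=113+(-41)=72
Option D: A[6] 36->34, delta=-2, new_sum=113+(-2)=111
Option E: A[5] 30->29, delta=-1, new_sum=113+(-1)=112

Answer: B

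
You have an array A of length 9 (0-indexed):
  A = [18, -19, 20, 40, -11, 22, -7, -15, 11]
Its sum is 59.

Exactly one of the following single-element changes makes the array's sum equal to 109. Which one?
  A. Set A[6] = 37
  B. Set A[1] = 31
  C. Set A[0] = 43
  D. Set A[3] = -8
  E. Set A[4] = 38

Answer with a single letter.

Option A: A[6] -7->37, delta=44, new_sum=59+(44)=103
Option B: A[1] -19->31, delta=50, new_sum=59+(50)=109 <-- matches target
Option C: A[0] 18->43, delta=25, new_sum=59+(25)=84
Option D: A[3] 40->-8, delta=-48, new_sum=59+(-48)=11
Option E: A[4] -11->38, delta=49, new_sum=59+(49)=108

Answer: B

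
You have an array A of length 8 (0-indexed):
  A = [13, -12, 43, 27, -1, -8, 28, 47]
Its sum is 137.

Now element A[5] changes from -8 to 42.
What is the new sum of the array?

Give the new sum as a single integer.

Answer: 187

Derivation:
Old value at index 5: -8
New value at index 5: 42
Delta = 42 - -8 = 50
New sum = old_sum + delta = 137 + (50) = 187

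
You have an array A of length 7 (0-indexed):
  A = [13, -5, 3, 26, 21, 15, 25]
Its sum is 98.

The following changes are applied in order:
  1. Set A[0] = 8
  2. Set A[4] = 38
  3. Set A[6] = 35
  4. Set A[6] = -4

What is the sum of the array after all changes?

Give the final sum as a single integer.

Answer: 81

Derivation:
Initial sum: 98
Change 1: A[0] 13 -> 8, delta = -5, sum = 93
Change 2: A[4] 21 -> 38, delta = 17, sum = 110
Change 3: A[6] 25 -> 35, delta = 10, sum = 120
Change 4: A[6] 35 -> -4, delta = -39, sum = 81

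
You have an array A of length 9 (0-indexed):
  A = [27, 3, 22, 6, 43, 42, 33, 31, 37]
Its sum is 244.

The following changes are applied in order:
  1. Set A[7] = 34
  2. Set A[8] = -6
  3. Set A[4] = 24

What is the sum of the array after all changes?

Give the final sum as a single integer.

Answer: 185

Derivation:
Initial sum: 244
Change 1: A[7] 31 -> 34, delta = 3, sum = 247
Change 2: A[8] 37 -> -6, delta = -43, sum = 204
Change 3: A[4] 43 -> 24, delta = -19, sum = 185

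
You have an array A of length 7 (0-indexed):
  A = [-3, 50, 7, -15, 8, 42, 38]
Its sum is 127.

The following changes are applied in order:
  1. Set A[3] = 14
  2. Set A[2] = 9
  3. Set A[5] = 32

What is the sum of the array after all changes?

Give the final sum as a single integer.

Initial sum: 127
Change 1: A[3] -15 -> 14, delta = 29, sum = 156
Change 2: A[2] 7 -> 9, delta = 2, sum = 158
Change 3: A[5] 42 -> 32, delta = -10, sum = 148

Answer: 148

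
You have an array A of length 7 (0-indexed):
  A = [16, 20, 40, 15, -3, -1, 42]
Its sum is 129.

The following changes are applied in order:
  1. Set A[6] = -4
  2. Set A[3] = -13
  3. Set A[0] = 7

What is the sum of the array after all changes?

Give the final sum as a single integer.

Initial sum: 129
Change 1: A[6] 42 -> -4, delta = -46, sum = 83
Change 2: A[3] 15 -> -13, delta = -28, sum = 55
Change 3: A[0] 16 -> 7, delta = -9, sum = 46

Answer: 46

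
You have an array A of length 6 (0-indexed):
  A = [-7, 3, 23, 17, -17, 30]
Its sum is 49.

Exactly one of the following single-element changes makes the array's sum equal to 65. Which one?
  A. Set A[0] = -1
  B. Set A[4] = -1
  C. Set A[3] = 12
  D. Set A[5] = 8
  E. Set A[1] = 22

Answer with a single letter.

Answer: B

Derivation:
Option A: A[0] -7->-1, delta=6, new_sum=49+(6)=55
Option B: A[4] -17->-1, delta=16, new_sum=49+(16)=65 <-- matches target
Option C: A[3] 17->12, delta=-5, new_sum=49+(-5)=44
Option D: A[5] 30->8, delta=-22, new_sum=49+(-22)=27
Option E: A[1] 3->22, delta=19, new_sum=49+(19)=68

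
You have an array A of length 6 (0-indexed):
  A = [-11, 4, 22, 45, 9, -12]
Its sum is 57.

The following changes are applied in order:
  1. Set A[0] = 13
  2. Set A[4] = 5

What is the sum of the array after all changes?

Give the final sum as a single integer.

Answer: 77

Derivation:
Initial sum: 57
Change 1: A[0] -11 -> 13, delta = 24, sum = 81
Change 2: A[4] 9 -> 5, delta = -4, sum = 77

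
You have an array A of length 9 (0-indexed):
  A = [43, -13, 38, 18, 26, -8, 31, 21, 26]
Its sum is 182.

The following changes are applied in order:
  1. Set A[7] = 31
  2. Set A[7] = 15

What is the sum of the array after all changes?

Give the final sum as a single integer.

Initial sum: 182
Change 1: A[7] 21 -> 31, delta = 10, sum = 192
Change 2: A[7] 31 -> 15, delta = -16, sum = 176

Answer: 176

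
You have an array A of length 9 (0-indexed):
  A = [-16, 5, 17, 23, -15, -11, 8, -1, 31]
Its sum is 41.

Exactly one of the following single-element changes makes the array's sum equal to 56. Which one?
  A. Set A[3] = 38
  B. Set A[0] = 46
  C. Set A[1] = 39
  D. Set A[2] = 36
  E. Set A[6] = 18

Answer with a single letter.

Option A: A[3] 23->38, delta=15, new_sum=41+(15)=56 <-- matches target
Option B: A[0] -16->46, delta=62, new_sum=41+(62)=103
Option C: A[1] 5->39, delta=34, new_sum=41+(34)=75
Option D: A[2] 17->36, delta=19, new_sum=41+(19)=60
Option E: A[6] 8->18, delta=10, new_sum=41+(10)=51

Answer: A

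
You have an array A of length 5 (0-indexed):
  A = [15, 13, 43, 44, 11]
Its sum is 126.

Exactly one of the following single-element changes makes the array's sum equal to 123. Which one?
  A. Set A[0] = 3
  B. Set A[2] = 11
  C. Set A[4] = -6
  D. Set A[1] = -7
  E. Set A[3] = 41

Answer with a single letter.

Answer: E

Derivation:
Option A: A[0] 15->3, delta=-12, new_sum=126+(-12)=114
Option B: A[2] 43->11, delta=-32, new_sum=126+(-32)=94
Option C: A[4] 11->-6, delta=-17, new_sum=126+(-17)=109
Option D: A[1] 13->-7, delta=-20, new_sum=126+(-20)=106
Option E: A[3] 44->41, delta=-3, new_sum=126+(-3)=123 <-- matches target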